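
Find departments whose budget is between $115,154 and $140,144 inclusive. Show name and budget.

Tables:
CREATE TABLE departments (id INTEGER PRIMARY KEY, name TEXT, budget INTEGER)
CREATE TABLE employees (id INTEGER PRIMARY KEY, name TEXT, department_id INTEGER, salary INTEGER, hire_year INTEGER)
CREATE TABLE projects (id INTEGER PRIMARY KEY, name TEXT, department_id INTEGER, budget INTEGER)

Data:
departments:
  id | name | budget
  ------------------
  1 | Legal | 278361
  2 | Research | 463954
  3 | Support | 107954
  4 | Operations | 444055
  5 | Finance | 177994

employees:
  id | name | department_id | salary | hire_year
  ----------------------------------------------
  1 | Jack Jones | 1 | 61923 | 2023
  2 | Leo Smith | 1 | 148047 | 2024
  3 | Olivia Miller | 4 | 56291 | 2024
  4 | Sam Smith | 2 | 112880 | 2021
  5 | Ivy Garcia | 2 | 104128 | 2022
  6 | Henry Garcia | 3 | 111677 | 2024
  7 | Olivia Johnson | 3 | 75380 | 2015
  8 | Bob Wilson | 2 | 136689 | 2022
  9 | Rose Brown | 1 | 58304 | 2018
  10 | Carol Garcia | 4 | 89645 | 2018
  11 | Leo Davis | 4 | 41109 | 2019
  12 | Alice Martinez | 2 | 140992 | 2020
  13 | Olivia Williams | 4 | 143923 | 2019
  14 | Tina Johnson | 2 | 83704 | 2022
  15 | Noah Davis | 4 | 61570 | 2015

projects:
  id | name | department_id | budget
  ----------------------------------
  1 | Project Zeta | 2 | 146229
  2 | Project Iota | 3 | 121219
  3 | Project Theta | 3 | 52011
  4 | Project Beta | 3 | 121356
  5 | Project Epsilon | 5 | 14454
SELECT name, budget FROM departments WHERE budget BETWEEN 115154 AND 140144

Execution result:
(no rows)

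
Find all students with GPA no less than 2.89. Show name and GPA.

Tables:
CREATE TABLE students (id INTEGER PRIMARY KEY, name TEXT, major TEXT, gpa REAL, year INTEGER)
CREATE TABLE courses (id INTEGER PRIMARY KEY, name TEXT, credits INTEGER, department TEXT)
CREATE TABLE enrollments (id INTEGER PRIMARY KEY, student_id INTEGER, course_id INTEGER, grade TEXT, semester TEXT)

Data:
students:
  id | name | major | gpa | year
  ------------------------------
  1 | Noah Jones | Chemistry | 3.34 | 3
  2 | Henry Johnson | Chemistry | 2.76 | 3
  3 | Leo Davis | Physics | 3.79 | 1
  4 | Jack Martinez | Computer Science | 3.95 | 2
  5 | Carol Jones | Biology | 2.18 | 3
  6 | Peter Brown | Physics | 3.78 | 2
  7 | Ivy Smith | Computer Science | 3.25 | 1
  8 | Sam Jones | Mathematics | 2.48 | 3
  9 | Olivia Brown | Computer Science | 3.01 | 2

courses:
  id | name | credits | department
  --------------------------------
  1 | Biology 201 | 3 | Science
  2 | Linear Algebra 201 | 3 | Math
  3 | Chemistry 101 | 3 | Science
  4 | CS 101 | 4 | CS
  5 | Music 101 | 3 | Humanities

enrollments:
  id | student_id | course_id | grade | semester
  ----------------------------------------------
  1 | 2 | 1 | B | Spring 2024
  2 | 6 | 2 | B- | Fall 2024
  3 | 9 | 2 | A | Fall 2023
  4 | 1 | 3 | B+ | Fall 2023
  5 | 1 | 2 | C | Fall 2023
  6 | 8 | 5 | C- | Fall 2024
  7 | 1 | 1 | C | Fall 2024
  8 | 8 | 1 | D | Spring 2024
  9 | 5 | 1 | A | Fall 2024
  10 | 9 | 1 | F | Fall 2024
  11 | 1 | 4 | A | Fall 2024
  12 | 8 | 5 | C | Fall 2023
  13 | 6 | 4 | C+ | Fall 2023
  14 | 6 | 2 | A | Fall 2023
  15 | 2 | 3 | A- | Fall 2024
SELECT name, gpa FROM students WHERE gpa >= 2.89

Execution result:
name | gpa
Noah Jones | 3.34
Leo Davis | 3.79
Jack Martinez | 3.95
Peter Brown | 3.78
Ivy Smith | 3.25
Olivia Brown | 3.01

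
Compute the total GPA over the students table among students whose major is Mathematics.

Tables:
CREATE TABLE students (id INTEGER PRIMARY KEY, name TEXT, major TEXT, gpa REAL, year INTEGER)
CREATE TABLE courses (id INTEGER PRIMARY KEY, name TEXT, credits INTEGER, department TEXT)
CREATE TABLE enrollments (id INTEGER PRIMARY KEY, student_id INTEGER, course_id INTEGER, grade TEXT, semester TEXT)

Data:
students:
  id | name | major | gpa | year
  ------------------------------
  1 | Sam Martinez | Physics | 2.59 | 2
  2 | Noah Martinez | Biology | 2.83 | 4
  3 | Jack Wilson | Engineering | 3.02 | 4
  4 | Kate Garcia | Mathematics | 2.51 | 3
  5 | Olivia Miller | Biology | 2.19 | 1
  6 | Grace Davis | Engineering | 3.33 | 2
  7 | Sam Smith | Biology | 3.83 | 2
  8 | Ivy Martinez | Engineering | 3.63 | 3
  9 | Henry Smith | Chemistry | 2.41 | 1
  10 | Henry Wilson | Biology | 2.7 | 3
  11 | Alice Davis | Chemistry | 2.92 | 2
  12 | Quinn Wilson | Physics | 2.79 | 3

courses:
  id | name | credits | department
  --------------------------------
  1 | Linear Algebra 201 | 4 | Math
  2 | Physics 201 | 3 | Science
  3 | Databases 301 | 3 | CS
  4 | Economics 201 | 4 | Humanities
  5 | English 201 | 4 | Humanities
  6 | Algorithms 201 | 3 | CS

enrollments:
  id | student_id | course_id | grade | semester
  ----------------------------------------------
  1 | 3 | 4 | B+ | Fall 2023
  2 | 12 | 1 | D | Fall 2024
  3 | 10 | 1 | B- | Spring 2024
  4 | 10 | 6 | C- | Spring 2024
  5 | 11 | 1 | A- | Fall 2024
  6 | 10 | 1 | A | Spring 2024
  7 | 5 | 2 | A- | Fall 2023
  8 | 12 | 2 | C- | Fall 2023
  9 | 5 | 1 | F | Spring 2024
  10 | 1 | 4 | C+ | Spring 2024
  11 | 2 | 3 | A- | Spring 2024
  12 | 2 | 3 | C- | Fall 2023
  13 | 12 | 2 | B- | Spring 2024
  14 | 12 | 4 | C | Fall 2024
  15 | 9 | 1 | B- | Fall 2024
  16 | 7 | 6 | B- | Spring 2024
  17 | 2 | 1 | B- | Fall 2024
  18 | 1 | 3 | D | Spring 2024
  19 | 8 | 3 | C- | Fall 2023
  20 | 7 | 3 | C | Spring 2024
SELECT SUM(gpa) FROM students WHERE major = 'Mathematics'

Execution result:
2.51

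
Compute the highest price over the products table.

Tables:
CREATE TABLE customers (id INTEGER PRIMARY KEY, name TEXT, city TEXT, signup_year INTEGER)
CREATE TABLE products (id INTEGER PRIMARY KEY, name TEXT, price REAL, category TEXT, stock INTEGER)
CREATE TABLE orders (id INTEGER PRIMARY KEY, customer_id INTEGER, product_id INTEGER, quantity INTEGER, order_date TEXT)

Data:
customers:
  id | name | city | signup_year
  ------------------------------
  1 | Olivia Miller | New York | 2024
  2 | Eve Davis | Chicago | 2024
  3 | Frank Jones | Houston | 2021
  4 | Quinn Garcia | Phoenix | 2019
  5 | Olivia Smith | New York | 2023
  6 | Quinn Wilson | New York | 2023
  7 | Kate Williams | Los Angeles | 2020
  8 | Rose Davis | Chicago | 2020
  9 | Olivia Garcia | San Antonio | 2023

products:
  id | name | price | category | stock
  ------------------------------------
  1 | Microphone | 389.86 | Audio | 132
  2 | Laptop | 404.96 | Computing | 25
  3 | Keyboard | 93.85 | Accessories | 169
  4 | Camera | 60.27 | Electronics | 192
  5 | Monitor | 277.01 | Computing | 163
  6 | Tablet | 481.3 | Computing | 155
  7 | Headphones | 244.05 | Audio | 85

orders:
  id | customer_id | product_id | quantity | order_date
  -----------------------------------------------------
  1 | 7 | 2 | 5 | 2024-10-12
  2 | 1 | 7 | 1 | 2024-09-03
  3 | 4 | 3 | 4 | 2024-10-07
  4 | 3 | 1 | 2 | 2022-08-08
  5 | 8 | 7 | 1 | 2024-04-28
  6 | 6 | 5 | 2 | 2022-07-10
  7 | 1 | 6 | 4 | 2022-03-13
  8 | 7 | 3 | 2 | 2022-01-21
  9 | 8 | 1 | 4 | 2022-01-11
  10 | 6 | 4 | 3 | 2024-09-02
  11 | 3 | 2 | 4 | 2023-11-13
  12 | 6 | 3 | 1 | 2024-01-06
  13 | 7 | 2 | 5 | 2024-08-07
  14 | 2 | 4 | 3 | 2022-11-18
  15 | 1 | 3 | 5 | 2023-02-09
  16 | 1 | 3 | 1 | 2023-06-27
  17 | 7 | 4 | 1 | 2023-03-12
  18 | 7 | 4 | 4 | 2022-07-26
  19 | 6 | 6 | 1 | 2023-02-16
SELECT MAX(price) FROM products

Execution result:
481.30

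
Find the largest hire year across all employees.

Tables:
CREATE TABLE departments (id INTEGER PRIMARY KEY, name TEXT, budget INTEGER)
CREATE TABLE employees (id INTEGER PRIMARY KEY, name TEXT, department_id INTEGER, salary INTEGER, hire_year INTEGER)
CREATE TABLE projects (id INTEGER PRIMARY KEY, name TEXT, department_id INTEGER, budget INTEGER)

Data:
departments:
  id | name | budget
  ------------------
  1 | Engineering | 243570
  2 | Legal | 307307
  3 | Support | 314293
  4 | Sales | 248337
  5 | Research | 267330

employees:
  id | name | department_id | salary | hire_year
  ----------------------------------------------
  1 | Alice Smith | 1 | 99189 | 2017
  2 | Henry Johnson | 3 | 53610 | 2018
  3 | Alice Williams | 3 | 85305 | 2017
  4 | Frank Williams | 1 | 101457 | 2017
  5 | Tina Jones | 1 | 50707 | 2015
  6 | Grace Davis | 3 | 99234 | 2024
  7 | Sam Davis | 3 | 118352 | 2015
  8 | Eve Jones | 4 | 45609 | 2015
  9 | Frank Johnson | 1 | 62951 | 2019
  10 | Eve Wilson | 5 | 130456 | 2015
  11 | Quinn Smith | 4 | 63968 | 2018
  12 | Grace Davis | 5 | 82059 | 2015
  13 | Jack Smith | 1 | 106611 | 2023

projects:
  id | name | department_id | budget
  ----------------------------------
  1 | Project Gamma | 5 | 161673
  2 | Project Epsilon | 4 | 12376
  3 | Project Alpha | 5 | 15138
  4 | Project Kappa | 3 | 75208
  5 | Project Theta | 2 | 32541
SELECT MAX(hire_year) FROM employees

Execution result:
2024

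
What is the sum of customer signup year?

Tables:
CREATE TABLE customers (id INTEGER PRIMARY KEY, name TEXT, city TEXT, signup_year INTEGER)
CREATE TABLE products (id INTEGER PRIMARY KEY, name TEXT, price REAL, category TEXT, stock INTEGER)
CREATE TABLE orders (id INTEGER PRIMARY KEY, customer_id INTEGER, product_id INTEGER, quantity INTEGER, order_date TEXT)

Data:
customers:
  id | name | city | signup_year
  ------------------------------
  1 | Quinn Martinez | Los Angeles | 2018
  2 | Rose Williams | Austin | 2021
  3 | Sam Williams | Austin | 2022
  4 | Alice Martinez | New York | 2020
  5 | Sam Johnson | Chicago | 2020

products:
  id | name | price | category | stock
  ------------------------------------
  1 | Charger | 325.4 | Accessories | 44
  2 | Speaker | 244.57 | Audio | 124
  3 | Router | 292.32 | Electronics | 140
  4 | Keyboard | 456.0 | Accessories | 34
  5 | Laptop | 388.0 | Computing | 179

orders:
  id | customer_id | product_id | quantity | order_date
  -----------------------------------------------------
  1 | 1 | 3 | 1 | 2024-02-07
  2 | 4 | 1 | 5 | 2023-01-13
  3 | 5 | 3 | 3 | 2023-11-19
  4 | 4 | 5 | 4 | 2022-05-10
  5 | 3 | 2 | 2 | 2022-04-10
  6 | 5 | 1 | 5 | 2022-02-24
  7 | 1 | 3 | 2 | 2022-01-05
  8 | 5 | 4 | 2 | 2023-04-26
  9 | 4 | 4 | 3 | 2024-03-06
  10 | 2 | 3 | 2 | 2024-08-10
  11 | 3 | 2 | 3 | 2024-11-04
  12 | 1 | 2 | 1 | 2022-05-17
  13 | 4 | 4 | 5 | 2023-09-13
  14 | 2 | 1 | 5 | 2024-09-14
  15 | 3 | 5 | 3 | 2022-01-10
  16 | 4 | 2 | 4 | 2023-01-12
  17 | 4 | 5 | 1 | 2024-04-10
SELECT SUM(signup_year) FROM customers

Execution result:
10101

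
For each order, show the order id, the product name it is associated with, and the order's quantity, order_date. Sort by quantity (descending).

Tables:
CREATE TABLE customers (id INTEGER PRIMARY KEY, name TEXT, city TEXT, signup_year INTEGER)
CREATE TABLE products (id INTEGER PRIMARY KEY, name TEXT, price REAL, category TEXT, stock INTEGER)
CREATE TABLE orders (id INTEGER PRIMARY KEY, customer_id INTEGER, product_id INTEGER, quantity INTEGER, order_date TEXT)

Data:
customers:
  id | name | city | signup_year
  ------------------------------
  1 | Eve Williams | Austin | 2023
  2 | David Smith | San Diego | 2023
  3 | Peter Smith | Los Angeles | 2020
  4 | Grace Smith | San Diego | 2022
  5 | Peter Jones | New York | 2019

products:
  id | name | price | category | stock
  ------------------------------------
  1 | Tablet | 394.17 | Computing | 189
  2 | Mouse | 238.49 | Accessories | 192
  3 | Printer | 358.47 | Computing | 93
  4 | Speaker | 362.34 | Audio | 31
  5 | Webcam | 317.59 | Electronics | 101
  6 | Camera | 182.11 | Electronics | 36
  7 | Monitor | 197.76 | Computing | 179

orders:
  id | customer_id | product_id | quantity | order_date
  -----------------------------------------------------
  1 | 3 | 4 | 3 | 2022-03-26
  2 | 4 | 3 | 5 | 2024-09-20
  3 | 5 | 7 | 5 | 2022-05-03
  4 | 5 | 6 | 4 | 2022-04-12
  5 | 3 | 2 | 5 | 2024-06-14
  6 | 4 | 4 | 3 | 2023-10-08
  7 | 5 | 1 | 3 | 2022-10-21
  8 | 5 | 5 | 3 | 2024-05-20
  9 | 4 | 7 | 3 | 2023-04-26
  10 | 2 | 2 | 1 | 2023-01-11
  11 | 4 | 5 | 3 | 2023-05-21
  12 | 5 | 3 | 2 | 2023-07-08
SELECT c.id, p.name AS product, c.quantity, c.order_date FROM orders c JOIN products p ON c.product_id = p.id ORDER BY c.quantity DESC

Execution result:
id | product | quantity | order_date
2 | Printer | 5 | 2024-09-20
3 | Monitor | 5 | 2022-05-03
5 | Mouse | 5 | 2024-06-14
4 | Camera | 4 | 2022-04-12
1 | Speaker | 3 | 2022-03-26
6 | Speaker | 3 | 2023-10-08
7 | Tablet | 3 | 2022-10-21
8 | Webcam | 3 | 2024-05-20
9 | Monitor | 3 | 2023-04-26
11 | Webcam | 3 | 2023-05-21
12 | Printer | 2 | 2023-07-08
10 | Mouse | 1 | 2023-01-11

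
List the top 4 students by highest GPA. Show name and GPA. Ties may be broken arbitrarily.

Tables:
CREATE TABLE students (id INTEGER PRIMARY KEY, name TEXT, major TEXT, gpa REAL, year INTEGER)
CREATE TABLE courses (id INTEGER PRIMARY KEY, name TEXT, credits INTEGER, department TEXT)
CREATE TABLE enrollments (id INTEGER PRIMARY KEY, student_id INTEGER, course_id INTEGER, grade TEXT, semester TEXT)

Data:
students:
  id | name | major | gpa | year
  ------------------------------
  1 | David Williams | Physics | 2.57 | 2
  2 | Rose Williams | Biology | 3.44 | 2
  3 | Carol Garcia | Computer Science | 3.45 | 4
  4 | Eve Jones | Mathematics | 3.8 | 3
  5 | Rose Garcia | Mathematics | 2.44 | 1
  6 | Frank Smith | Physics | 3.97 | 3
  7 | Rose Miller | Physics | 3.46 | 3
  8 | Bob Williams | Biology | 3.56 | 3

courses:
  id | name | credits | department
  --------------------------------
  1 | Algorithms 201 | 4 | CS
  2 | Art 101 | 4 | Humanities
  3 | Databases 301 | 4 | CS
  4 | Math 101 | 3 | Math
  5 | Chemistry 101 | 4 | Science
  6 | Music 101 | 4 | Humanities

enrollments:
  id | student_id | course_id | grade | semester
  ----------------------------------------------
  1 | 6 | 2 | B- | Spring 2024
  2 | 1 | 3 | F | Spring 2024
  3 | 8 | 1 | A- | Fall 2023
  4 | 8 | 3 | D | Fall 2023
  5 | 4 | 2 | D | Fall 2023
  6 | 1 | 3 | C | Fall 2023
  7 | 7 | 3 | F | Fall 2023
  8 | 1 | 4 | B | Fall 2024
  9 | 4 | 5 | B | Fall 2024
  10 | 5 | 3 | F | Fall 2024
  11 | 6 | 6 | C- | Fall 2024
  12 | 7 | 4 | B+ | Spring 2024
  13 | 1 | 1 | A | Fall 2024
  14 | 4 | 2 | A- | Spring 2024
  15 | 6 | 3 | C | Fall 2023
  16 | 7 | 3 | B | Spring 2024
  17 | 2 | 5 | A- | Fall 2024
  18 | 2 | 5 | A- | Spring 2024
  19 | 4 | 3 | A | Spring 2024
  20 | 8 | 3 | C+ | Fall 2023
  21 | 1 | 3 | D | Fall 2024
SELECT name, gpa FROM students ORDER BY gpa DESC LIMIT 4

Execution result:
name | gpa
Frank Smith | 3.97
Eve Jones | 3.80
Bob Williams | 3.56
Rose Miller | 3.46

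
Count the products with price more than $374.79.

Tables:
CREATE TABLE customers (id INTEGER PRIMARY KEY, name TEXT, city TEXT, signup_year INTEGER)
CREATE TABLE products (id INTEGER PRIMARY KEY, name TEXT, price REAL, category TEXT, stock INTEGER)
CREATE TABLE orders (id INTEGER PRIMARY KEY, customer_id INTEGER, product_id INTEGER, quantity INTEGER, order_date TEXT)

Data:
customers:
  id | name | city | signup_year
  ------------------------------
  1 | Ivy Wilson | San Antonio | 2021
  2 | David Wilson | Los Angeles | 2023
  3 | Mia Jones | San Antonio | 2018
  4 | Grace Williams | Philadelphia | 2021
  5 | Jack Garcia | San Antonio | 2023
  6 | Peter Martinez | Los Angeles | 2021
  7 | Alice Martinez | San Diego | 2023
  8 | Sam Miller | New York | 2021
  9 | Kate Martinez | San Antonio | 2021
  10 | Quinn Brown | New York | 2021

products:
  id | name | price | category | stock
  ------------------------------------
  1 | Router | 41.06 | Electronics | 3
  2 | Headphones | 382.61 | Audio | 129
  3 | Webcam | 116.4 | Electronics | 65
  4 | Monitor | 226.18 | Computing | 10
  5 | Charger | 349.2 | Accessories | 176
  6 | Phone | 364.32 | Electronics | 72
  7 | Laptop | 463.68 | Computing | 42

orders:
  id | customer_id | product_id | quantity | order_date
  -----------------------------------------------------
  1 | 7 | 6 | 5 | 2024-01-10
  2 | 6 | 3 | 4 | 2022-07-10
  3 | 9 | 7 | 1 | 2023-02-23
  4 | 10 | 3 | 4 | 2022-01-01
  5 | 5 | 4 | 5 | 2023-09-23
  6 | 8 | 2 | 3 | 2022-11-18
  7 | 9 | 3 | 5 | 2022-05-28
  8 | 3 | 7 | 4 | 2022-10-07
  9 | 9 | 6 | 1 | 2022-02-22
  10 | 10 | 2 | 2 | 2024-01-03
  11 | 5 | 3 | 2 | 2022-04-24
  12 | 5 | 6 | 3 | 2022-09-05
SELECT COUNT(*) FROM products WHERE price > 374.79

Execution result:
2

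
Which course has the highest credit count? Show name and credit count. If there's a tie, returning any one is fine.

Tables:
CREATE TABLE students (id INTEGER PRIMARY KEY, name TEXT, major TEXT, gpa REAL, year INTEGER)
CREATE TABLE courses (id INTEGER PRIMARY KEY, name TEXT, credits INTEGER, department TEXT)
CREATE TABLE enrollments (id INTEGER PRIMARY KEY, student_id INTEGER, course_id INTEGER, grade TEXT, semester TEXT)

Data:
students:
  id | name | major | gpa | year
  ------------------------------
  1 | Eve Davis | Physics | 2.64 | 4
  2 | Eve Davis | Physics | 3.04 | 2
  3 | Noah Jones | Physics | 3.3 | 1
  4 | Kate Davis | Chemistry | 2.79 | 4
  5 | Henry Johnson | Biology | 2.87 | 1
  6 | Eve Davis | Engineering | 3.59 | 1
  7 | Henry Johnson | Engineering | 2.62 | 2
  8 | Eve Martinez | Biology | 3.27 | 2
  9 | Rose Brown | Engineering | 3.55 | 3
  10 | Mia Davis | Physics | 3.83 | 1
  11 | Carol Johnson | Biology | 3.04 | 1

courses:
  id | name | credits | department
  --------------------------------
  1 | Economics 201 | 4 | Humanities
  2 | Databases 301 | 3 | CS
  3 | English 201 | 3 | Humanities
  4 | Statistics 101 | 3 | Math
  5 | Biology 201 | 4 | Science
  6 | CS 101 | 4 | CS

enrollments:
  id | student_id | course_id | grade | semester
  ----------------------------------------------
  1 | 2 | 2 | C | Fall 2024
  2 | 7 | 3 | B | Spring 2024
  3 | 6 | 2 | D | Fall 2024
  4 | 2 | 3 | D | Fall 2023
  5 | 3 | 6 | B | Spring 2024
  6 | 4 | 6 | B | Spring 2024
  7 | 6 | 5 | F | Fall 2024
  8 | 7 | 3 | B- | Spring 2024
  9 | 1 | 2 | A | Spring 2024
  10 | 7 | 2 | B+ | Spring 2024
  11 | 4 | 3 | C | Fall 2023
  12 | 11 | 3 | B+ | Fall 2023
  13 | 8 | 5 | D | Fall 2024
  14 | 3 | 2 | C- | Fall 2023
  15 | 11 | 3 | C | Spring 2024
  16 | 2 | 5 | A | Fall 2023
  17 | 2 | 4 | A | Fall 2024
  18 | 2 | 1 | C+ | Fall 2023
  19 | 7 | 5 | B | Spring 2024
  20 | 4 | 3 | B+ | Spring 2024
SELECT name, credits FROM courses ORDER BY credits DESC LIMIT 1

Execution result:
name | credits
Economics 201 | 4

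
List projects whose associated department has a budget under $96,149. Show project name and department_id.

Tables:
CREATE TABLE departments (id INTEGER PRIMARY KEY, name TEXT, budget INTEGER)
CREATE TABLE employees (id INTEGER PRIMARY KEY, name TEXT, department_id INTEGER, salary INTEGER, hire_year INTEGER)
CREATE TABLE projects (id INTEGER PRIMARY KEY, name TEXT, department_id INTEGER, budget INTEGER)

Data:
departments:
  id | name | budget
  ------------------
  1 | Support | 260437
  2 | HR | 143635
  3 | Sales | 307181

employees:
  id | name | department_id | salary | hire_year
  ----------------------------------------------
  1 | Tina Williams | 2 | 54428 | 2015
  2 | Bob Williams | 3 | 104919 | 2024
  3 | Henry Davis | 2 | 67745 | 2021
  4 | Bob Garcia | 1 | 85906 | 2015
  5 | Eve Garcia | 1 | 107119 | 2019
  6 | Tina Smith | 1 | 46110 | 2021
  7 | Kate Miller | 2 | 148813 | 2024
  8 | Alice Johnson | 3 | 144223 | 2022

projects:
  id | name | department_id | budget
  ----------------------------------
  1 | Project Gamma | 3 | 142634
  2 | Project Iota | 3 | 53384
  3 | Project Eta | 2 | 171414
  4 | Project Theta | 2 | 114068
SELECT name, department_id FROM projects WHERE department_id IN (SELECT id FROM departments WHERE budget < 96149)

Execution result:
(no rows)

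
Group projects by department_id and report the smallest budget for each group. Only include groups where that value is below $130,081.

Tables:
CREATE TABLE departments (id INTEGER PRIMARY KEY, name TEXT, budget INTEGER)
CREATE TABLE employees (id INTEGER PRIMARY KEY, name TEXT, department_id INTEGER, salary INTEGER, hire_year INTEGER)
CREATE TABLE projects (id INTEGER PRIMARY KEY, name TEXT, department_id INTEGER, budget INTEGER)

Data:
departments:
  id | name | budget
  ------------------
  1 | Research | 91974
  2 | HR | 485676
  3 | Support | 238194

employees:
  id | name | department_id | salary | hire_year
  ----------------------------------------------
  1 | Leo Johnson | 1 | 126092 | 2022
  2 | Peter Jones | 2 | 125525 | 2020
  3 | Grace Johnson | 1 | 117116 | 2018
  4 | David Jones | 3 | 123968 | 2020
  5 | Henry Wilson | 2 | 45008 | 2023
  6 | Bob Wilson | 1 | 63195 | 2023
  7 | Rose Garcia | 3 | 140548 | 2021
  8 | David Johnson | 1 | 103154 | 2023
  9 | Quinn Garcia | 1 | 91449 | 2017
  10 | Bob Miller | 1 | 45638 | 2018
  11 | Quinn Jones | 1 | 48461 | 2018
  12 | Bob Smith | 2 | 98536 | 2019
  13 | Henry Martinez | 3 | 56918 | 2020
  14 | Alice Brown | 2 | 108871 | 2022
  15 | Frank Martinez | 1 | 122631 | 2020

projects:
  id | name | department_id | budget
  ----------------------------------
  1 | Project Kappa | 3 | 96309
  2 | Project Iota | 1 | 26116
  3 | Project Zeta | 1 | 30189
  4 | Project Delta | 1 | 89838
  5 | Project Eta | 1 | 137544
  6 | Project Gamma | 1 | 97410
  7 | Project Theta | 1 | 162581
SELECT department_id, MIN(budget) AS min_budget FROM projects GROUP BY department_id HAVING MIN(budget) < 130081

Execution result:
department_id | min_budget
1 | 26116
3 | 96309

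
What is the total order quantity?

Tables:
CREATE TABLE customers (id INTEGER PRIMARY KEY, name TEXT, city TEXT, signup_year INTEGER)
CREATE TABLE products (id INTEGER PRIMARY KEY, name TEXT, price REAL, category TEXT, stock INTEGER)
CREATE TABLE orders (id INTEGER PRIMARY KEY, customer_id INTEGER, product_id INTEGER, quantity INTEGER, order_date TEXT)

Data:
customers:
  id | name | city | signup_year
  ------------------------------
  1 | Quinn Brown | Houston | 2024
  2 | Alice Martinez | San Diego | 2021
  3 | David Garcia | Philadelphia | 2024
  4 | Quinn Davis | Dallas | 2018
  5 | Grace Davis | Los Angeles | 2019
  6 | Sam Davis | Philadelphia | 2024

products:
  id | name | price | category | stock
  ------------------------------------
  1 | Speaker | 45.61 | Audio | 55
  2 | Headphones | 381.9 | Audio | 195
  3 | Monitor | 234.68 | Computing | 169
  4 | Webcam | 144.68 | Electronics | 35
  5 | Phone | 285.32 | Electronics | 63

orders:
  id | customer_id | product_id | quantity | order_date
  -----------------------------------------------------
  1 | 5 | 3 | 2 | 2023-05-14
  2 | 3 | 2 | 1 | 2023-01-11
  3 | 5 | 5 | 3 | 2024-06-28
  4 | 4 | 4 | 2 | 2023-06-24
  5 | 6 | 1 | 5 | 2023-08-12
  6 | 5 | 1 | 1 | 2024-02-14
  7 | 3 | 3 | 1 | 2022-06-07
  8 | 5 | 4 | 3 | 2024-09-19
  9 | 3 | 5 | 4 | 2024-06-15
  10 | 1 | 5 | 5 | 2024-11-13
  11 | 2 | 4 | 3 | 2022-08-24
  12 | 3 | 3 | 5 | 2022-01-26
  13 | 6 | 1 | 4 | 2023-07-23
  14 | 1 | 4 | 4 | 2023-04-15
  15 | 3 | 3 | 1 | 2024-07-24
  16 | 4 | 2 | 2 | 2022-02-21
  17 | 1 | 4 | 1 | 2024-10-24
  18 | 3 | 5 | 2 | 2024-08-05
SELECT SUM(quantity) FROM orders

Execution result:
49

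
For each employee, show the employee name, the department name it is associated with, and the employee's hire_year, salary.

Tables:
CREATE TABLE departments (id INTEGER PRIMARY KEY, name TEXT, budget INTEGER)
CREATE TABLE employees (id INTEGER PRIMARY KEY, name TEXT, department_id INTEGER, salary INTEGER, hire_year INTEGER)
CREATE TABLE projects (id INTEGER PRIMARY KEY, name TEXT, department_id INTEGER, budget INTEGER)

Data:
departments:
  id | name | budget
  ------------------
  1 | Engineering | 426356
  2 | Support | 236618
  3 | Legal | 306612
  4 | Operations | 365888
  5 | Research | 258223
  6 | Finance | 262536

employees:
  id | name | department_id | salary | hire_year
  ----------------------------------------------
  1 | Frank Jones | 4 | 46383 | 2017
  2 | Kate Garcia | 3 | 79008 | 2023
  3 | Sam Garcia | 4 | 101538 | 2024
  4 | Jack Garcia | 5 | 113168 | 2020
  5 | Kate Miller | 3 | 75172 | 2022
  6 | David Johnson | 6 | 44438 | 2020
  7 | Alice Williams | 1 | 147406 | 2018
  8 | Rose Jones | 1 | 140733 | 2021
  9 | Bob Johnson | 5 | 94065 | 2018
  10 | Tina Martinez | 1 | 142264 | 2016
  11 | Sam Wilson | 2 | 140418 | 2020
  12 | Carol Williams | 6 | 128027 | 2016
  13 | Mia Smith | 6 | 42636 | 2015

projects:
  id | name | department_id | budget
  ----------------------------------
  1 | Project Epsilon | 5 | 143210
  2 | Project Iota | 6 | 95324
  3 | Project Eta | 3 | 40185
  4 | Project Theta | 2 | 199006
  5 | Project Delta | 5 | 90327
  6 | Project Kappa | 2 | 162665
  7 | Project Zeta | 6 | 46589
SELECT c.name, p.name AS department, c.hire_year, c.salary FROM employees c JOIN departments p ON c.department_id = p.id

Execution result:
name | department | hire_year | salary
Frank Jones | Operations | 2017 | 46383
Kate Garcia | Legal | 2023 | 79008
Sam Garcia | Operations | 2024 | 101538
Jack Garcia | Research | 2020 | 113168
Kate Miller | Legal | 2022 | 75172
David Johnson | Finance | 2020 | 44438
Alice Williams | Engineering | 2018 | 147406
Rose Jones | Engineering | 2021 | 140733
Bob Johnson | Research | 2018 | 94065
Tina Martinez | Engineering | 2016 | 142264
Sam Wilson | Support | 2020 | 140418
Carol Williams | Finance | 2016 | 128027
Mia Smith | Finance | 2015 | 42636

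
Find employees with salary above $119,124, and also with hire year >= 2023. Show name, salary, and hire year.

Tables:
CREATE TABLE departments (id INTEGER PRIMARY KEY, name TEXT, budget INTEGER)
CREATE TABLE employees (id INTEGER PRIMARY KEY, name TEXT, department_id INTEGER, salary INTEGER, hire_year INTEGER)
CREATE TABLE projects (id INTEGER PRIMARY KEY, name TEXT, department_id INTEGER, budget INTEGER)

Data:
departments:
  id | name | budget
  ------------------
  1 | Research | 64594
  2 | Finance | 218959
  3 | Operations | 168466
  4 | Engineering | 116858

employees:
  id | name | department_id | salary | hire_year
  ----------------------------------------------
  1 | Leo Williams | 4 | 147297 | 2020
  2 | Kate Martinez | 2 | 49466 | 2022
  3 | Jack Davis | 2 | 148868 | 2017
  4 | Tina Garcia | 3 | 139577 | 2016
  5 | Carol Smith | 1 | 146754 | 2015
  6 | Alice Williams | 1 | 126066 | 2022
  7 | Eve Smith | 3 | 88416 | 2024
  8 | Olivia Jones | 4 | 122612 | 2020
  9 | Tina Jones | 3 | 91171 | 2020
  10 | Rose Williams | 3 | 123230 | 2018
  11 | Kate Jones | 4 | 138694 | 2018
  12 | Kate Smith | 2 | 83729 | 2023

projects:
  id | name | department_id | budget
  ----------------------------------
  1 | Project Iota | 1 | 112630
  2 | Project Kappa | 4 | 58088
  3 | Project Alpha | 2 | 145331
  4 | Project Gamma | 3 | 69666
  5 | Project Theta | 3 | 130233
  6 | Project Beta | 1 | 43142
SELECT name, salary, hire_year FROM employees WHERE salary > 119124 AND hire_year >= 2023

Execution result:
(no rows)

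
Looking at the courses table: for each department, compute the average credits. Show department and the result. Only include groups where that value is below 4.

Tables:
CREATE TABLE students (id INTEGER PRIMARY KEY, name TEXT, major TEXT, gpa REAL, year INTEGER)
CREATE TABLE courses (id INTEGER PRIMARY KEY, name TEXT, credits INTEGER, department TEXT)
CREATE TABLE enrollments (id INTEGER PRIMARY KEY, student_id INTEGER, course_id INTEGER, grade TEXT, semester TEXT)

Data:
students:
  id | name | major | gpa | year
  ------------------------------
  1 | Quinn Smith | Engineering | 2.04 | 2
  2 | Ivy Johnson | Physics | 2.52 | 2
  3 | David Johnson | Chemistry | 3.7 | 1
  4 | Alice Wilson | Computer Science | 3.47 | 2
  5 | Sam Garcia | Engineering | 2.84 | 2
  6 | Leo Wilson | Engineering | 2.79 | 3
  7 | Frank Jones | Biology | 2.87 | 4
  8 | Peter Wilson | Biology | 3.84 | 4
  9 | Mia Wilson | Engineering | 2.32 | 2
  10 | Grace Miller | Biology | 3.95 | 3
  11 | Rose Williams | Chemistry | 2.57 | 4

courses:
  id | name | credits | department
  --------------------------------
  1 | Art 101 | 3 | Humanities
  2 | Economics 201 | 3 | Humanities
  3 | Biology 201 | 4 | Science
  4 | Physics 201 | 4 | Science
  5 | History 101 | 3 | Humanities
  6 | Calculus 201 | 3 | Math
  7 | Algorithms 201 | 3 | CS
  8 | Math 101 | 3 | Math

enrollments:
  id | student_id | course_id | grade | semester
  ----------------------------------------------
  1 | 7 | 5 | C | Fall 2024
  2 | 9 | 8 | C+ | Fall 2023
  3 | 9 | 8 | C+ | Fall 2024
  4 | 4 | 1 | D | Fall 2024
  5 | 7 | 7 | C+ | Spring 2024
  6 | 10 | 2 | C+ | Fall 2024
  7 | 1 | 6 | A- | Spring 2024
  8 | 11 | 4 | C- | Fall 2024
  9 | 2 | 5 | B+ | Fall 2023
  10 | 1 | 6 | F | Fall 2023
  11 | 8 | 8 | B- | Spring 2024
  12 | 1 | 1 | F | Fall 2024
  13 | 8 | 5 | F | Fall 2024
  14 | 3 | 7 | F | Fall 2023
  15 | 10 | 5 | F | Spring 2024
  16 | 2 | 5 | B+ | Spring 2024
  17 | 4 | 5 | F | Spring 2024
SELECT department, AVG(credits) AS avg_credits FROM courses GROUP BY department HAVING AVG(credits) < 4

Execution result:
department | avg_credits
CS | 3.00
Humanities | 3.00
Math | 3.00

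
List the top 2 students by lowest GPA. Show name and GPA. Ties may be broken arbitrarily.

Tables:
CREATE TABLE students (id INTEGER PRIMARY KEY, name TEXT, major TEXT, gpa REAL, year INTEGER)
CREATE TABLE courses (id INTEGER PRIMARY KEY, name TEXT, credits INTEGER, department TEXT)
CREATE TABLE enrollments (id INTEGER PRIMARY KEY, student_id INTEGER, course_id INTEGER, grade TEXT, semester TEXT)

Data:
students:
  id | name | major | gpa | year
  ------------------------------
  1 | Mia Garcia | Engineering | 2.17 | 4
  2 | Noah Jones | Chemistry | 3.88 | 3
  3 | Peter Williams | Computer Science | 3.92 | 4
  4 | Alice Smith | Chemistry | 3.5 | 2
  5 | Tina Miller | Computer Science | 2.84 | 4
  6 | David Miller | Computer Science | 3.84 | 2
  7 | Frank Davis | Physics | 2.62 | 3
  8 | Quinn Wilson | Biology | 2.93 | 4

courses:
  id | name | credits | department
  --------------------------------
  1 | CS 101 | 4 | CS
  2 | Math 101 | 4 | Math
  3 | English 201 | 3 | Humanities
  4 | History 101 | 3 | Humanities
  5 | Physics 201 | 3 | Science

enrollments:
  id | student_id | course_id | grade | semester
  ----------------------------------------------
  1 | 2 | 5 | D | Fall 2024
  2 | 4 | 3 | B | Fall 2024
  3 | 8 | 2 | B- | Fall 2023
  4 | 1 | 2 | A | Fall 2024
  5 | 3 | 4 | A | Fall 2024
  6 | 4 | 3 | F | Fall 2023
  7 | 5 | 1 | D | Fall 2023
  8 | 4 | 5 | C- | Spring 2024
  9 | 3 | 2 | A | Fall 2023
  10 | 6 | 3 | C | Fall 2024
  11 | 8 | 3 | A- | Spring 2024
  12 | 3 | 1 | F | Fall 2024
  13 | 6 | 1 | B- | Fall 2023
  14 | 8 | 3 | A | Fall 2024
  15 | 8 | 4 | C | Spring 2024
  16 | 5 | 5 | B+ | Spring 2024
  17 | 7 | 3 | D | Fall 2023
SELECT name, gpa FROM students ORDER BY gpa ASC LIMIT 2

Execution result:
name | gpa
Mia Garcia | 2.17
Frank Davis | 2.62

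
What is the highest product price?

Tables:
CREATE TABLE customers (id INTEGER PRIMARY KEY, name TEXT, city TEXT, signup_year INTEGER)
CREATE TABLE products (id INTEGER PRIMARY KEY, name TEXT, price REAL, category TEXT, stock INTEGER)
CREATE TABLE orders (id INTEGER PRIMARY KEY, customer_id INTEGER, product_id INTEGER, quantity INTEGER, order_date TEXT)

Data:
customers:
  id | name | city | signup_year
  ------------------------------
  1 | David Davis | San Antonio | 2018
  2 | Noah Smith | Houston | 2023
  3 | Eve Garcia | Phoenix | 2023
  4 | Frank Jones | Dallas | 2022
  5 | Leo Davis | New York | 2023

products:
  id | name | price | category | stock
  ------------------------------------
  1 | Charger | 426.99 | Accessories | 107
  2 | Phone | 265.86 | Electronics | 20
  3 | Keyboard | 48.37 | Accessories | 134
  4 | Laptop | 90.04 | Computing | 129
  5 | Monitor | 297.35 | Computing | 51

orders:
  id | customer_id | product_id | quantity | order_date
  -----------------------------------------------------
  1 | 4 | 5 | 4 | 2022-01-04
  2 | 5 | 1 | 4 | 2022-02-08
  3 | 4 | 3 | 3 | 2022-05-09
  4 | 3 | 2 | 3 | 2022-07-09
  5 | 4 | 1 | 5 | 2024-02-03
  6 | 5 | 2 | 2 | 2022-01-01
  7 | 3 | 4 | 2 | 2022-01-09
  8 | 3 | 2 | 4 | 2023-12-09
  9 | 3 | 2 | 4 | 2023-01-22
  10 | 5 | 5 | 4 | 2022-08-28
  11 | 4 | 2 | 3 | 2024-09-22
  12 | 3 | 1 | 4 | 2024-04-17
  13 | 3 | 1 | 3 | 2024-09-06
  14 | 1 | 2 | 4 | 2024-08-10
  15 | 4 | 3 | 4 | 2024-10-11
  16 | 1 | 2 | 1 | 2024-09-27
SELECT MAX(price) FROM products

Execution result:
426.99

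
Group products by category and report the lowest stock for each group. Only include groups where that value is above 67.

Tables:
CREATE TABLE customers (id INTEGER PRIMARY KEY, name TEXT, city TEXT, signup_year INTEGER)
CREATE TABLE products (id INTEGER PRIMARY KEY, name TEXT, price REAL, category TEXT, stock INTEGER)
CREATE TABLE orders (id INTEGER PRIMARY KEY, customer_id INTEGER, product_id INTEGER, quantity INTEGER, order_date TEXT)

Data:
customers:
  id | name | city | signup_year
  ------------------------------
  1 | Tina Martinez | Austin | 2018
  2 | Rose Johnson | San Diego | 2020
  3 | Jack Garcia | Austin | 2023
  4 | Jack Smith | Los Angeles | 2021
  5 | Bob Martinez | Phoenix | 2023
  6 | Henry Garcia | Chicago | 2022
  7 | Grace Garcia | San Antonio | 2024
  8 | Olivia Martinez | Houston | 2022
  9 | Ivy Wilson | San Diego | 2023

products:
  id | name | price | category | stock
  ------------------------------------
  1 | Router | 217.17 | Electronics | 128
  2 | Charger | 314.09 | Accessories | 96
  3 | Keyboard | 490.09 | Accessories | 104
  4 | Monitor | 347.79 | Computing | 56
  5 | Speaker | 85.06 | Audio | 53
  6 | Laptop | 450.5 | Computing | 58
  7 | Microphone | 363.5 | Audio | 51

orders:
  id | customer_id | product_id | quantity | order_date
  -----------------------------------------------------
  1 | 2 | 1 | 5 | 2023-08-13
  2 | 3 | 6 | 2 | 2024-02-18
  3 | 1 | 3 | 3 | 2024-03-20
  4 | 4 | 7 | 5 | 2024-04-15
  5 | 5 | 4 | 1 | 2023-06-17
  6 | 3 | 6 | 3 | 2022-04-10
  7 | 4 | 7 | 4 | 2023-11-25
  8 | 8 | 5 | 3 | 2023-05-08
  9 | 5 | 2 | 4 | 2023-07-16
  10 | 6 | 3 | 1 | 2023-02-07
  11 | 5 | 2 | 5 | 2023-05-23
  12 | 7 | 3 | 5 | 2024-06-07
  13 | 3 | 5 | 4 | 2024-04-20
SELECT category, MIN(stock) AS min_stock FROM products GROUP BY category HAVING MIN(stock) > 67

Execution result:
category | min_stock
Accessories | 96
Electronics | 128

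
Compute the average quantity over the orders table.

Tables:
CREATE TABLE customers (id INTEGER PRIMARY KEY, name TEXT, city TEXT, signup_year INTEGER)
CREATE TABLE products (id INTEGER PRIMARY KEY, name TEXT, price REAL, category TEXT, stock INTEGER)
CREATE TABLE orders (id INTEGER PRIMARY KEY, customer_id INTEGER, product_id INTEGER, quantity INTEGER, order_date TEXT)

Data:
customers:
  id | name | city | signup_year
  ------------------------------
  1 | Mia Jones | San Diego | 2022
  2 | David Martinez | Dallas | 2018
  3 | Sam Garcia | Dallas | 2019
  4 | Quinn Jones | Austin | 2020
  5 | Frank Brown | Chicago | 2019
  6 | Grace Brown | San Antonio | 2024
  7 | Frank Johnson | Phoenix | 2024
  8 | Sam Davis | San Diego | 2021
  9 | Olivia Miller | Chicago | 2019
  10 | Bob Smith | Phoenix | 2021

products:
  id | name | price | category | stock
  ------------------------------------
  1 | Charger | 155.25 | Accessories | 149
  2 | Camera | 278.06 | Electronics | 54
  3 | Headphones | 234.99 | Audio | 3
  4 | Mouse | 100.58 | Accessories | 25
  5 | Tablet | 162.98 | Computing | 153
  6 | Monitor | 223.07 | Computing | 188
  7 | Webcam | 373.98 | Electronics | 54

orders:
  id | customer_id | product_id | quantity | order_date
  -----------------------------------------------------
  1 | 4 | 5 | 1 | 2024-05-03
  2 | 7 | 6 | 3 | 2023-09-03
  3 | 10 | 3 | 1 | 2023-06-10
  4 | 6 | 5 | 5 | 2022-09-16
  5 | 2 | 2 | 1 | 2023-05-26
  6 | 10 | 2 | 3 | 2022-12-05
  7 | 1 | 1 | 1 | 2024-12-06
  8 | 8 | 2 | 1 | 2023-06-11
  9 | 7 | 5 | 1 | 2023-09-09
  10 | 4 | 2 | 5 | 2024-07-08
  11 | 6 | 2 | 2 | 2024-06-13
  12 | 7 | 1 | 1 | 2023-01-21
SELECT AVG(quantity) FROM orders

Execution result:
2.08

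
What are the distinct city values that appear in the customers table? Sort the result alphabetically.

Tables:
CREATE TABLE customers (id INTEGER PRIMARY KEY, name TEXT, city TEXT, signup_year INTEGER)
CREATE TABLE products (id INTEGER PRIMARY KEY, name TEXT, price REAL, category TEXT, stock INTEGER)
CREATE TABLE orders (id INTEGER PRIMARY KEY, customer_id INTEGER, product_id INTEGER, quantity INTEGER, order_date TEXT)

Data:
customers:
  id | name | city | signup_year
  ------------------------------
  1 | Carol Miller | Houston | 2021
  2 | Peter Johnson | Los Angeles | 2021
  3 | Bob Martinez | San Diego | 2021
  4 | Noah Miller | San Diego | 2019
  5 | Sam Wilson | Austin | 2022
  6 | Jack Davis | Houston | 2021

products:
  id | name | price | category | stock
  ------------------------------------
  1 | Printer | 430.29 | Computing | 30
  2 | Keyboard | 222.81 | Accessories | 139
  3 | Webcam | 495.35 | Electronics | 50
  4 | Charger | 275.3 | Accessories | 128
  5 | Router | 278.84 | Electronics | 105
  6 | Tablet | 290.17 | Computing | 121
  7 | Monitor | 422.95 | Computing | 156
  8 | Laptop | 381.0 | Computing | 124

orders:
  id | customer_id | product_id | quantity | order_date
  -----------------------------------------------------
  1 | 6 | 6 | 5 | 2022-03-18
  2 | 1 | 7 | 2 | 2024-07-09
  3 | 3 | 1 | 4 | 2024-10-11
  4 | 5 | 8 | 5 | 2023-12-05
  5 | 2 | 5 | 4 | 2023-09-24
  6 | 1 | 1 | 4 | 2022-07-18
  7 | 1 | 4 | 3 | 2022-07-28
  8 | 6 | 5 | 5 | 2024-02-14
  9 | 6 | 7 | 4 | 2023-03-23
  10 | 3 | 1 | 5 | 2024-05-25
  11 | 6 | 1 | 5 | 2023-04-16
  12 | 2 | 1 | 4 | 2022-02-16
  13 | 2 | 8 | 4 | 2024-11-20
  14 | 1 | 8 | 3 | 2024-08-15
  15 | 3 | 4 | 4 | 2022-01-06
SELECT DISTINCT city FROM customers ORDER BY city

Execution result:
city
Austin
Houston
Los Angeles
San Diego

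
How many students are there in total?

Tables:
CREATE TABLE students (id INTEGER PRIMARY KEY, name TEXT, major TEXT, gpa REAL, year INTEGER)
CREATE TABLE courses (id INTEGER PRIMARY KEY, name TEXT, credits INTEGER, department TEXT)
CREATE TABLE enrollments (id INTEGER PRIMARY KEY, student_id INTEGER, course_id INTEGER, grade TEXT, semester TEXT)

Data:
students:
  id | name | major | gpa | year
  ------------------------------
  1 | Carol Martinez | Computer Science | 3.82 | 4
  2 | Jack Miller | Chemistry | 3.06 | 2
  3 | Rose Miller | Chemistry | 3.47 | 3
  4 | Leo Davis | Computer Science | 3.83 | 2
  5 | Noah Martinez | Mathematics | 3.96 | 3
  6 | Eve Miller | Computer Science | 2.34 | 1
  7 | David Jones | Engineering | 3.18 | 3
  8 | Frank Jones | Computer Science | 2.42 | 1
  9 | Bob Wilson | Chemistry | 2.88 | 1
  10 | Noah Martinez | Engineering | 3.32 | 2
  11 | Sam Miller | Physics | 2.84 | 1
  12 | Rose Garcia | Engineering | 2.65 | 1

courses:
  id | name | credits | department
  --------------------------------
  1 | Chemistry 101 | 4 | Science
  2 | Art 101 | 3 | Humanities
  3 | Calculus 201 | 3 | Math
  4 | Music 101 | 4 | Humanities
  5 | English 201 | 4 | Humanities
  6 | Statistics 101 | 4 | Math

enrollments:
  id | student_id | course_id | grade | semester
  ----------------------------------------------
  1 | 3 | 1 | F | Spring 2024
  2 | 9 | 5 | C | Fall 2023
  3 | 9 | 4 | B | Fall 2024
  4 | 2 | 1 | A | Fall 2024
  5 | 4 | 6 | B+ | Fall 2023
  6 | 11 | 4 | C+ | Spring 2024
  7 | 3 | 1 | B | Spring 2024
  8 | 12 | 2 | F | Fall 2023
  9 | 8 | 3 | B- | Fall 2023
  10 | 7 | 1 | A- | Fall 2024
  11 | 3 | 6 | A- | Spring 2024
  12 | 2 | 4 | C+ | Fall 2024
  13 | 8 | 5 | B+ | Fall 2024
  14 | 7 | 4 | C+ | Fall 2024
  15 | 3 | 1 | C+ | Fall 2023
SELECT COUNT(*) FROM students

Execution result:
12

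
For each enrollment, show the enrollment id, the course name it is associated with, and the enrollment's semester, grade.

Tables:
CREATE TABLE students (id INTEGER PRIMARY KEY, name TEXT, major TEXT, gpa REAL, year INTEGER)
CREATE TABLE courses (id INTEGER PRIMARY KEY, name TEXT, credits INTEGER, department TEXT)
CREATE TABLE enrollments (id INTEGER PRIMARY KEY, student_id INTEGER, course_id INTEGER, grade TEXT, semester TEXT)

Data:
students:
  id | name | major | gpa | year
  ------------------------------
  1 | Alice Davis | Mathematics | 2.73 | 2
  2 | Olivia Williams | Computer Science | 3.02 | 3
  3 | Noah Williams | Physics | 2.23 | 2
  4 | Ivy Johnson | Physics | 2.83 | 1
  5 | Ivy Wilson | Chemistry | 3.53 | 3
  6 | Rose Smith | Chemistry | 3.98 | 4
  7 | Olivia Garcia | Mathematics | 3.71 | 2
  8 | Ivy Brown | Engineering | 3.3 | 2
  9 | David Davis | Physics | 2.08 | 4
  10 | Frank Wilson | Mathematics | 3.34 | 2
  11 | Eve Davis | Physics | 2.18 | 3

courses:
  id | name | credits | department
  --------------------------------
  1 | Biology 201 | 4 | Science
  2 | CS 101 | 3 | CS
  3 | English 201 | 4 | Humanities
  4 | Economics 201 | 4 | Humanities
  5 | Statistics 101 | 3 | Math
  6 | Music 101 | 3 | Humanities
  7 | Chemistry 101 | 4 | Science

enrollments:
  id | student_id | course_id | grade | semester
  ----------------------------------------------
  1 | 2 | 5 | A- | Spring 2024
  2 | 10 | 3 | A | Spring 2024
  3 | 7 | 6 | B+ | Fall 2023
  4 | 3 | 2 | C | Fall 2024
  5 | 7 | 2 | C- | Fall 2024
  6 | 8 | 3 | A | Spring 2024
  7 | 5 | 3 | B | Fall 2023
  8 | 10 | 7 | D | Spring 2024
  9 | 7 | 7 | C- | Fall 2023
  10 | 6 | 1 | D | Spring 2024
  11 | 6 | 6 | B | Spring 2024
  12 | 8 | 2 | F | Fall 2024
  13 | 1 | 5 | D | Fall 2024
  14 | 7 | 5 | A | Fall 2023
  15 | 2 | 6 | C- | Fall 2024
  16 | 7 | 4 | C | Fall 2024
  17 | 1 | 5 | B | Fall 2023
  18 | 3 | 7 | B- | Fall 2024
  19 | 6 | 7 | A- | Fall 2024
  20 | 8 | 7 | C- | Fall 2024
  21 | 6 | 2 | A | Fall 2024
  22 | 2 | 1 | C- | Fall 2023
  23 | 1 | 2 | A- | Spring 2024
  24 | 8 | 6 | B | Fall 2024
SELECT c.id, p.name AS course, c.semester, c.grade FROM enrollments c JOIN courses p ON c.course_id = p.id

Execution result:
id | course | semester | grade
1 | Statistics 101 | Spring 2024 | A-
2 | English 201 | Spring 2024 | A
3 | Music 101 | Fall 2023 | B+
4 | CS 101 | Fall 2024 | C
5 | CS 101 | Fall 2024 | C-
6 | English 201 | Spring 2024 | A
7 | English 201 | Fall 2023 | B
8 | Chemistry 101 | Spring 2024 | D
9 | Chemistry 101 | Fall 2023 | C-
10 | Biology 201 | Spring 2024 | D
11 | Music 101 | Spring 2024 | B
12 | CS 101 | Fall 2024 | F
13 | Statistics 101 | Fall 2024 | D
14 | Statistics 101 | Fall 2023 | A
15 | Music 101 | Fall 2024 | C-
16 | Economics 201 | Fall 2024 | C
17 | Statistics 101 | Fall 2023 | B
18 | Chemistry 101 | Fall 2024 | B-
19 | Chemistry 101 | Fall 2024 | A-
20 | Chemistry 101 | Fall 2024 | C-
21 | CS 101 | Fall 2024 | A
22 | Biology 201 | Fall 2023 | C-
23 | CS 101 | Spring 2024 | A-
24 | Music 101 | Fall 2024 | B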